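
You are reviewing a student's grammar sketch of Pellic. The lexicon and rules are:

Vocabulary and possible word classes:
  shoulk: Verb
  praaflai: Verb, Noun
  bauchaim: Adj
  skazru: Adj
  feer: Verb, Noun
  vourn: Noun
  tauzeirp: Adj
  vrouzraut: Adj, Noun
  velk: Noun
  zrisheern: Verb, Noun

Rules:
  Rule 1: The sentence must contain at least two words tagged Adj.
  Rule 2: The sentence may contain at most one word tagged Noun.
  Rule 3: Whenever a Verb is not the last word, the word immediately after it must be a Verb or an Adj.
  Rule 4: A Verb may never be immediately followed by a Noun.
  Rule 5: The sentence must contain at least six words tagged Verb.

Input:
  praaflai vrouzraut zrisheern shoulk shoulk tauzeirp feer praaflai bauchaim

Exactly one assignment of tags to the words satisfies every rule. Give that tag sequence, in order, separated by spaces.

Verb Adj Verb Verb Verb Adj Verb Verb Adj

Candidates per position — 1:praaflai {Verb,Noun}; 2:vrouzraut {Adj,Noun}; 3:zrisheern {Verb,Noun}; 4:shoulk {Verb}; 5:shoulk {Verb}; 6:tauzeirp {Adj}; 7:feer {Verb,Noun}; 8:praaflai {Verb,Noun}; 9:bauchaim {Adj}.
Position 1: Noun is ruled out by rule 5; that leaves Verb.
Position 2: Noun is ruled out by rule 3; that leaves Adj.
Position 3: Noun is ruled out by rule 5; that leaves Verb.
Position 7: Noun is ruled out by rule 5; that leaves Verb.
Position 8: Noun is ruled out by rule 3; that leaves Verb.
So the tagging must be: Verb Adj Verb Verb Verb Adj Verb Verb Adj.
Check: rule 1 ✓; rule 2 ✓; rule 3 ✓; rule 4 ✓; rule 5 ✓.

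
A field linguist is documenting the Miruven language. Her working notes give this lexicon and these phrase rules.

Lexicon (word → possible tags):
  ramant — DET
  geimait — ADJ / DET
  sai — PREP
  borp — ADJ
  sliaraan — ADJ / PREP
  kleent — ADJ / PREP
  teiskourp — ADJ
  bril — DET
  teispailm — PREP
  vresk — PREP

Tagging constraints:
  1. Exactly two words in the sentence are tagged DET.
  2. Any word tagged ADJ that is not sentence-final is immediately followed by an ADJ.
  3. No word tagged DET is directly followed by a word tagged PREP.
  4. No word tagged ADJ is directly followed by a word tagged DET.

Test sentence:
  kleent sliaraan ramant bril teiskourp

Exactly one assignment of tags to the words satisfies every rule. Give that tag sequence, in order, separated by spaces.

Candidates per position — 1:kleent {ADJ,PREP}; 2:sliaraan {ADJ,PREP}; 3:ramant {DET}; 4:bril {DET}; 5:teiskourp {ADJ}.
Word 1 cannot be ADJ — rule 2 would then fail for every completion. It is PREP.
Word 2 cannot be ADJ — rule 2 would then fail for every completion. It is PREP.
The unique satisfying tagging is: PREP PREP DET DET ADJ.
Check: rule 1 ok; rule 2 ok; rule 3 ok; rule 4 ok.

PREP PREP DET DET ADJ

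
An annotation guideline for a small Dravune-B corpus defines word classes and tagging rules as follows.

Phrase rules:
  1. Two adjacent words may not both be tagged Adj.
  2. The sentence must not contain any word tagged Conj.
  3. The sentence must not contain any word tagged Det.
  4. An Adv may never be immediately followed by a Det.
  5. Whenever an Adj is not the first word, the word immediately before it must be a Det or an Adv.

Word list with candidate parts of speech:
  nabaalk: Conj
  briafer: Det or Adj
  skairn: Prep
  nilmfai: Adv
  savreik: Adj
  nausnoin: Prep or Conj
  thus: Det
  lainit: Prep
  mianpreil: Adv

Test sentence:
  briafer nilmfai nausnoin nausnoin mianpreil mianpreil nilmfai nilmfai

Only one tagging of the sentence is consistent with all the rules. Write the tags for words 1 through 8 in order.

Candidates per position — 1:briafer {Det,Adj}; 2:nilmfai {Adv}; 3:nausnoin {Prep,Conj}; 4:nausnoin {Prep,Conj}; 5:mianpreil {Adv}; 6:mianpreil {Adv}; 7:nilmfai {Adv}; 8:nilmfai {Adv}.
Position 1: tagging it Det would leave rule 3 unsatisfiable, so it must be Adj.
Position 3: tagging it Conj would leave rule 2 unsatisfiable, so it must be Prep.
Position 4: tagging it Conj would leave rule 2 unsatisfiable, so it must be Prep.
The unique satisfying tagging is: Adj Adv Prep Prep Adv Adv Adv Adv.
Rule-by-rule: rule 1 ok; rule 2 ok; rule 3 ok; rule 4 ok; rule 5 ok.

Adj Adv Prep Prep Adv Adv Adv Adv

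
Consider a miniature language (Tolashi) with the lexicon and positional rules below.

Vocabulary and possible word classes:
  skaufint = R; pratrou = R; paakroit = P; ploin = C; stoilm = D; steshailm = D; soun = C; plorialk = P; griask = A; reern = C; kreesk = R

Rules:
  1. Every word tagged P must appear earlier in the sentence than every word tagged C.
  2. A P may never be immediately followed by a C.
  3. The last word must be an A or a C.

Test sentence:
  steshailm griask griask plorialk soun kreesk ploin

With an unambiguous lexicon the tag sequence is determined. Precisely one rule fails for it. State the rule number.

Fixed tagging: D A A P C R C.
Checking each rule: R1 ✓, R2 ✗, R3 ✓.
Only rule 2 fails.

2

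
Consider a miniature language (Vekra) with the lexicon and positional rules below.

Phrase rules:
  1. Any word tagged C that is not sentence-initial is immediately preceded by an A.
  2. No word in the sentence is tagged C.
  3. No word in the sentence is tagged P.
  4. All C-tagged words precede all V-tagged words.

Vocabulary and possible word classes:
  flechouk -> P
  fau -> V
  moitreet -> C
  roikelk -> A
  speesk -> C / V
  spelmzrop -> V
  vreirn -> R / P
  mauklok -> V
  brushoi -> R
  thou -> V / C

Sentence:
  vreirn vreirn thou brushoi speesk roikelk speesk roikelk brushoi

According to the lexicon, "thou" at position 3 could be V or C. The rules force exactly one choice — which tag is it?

Candidates per position — 1:vreirn {R,P}; 2:vreirn {R,P}; 3:thou {V,C}; 4:brushoi {R}; 5:speesk {C,V}; 6:roikelk {A}; 7:speesk {C,V}; 8:roikelk {A}; 9:brushoi {R}.
Position 1: P is ruled out by rule 3; that leaves R.
Position 2: P is ruled out by rule 3; that leaves R.
Position 3: C is ruled out by rule 1; that leaves V.
Position 5: C is ruled out by rule 1; that leaves V.
Position 7: C is ruled out by rule 2; that leaves V.
That leaves exactly one tagging: R R V R V A V A R.
Checking: rule 1 holds; rule 2 holds; rule 3 holds; rule 4 holds.

V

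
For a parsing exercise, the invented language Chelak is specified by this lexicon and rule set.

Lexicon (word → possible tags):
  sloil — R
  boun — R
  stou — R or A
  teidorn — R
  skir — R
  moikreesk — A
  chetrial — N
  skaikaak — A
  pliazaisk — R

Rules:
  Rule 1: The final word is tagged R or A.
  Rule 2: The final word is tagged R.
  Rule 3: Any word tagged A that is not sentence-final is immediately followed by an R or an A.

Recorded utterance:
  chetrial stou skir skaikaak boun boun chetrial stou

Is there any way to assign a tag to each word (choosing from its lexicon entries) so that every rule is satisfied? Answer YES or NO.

YES

Candidates per position — 1:chetrial {N}; 2:stou {R,A}; 3:skir {R}; 4:skaikaak {A}; 5:boun {R}; 6:boun {R}; 7:chetrial {N}; 8:stou {R,A}.
One satisfying assignment: N R R A R R N R.
Rule-by-rule: rule 1 satisfied; rule 2 satisfied; rule 3 satisfied.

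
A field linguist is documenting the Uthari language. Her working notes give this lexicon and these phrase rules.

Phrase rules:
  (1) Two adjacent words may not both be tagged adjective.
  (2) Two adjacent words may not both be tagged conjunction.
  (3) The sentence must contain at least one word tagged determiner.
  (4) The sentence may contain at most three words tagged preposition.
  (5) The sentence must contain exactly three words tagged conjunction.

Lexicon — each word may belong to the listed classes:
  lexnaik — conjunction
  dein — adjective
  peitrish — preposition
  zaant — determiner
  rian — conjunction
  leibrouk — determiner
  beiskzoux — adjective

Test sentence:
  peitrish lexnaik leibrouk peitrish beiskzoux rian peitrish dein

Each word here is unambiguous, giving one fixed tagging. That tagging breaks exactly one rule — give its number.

5

Fixed tagging: preposition conjunction determiner preposition adjective conjunction preposition adjective.
Rule check: R1 ✓, R2 ✓, R3 ✓, R4 ✓, R5 ✗.
Only rule 5 fails.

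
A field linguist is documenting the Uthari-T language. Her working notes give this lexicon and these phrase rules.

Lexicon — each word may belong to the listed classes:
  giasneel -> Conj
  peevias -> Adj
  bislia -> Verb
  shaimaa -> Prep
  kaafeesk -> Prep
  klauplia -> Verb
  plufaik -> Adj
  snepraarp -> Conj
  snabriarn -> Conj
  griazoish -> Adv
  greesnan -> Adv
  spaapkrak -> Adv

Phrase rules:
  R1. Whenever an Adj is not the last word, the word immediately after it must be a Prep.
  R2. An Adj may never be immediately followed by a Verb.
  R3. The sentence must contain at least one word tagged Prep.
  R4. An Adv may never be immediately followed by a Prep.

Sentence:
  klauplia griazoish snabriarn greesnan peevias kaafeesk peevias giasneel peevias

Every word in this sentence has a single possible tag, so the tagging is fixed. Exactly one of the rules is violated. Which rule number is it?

Fixed tagging: Verb Adv Conj Adv Adj Prep Adj Conj Adj.
Rule check: R1 violated, R2 holds, R3 holds, R4 holds.
Only rule 1 fails.

1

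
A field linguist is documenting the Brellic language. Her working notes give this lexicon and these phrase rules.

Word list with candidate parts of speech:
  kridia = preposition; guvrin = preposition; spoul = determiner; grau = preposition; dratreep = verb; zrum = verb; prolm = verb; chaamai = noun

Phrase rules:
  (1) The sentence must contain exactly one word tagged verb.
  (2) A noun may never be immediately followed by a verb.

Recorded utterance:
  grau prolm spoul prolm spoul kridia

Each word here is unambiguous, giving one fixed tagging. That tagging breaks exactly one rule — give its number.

1

Fixed tagging: preposition verb determiner verb determiner preposition.
Checking each rule: R1 fails, R2 ok.
Only rule 1 fails.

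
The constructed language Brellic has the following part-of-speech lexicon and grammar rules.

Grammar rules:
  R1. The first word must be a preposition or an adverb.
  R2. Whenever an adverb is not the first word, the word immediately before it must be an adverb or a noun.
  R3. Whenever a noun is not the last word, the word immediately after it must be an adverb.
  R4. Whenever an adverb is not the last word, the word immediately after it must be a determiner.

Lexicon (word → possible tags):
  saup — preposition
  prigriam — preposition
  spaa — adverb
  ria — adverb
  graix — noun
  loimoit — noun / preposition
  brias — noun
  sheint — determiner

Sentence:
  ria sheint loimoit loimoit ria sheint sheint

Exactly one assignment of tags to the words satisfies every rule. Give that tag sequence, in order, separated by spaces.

Candidates per position — 1:ria {adverb}; 2:sheint {determiner}; 3:loimoit {noun,preposition}; 4:loimoit {noun,preposition}; 5:ria {adverb}; 6:sheint {determiner}; 7:sheint {determiner}.
Position 3: noun is ruled out by rule 3; that leaves preposition.
Position 4: preposition is ruled out by rule 2; that leaves noun.
The unique satisfying tagging is: adverb determiner preposition noun adverb determiner determiner.
Checking: rule 1 satisfied; rule 2 satisfied; rule 3 satisfied; rule 4 satisfied.

adverb determiner preposition noun adverb determiner determiner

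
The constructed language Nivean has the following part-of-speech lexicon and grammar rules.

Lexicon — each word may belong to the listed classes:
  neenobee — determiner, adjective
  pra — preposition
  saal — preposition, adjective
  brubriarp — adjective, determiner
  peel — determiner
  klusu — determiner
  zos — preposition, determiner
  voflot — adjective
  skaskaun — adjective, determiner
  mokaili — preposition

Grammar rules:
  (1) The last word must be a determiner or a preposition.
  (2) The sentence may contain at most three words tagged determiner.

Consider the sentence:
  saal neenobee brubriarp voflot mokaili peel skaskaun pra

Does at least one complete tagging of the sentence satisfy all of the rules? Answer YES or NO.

Candidates per position — 1:saal {preposition,adjective}; 2:neenobee {determiner,adjective}; 3:brubriarp {adjective,determiner}; 4:voflot {adjective}; 5:mokaili {preposition}; 6:peel {determiner}; 7:skaskaun {adjective,determiner}; 8:pra {preposition}.
One satisfying assignment: preposition adjective determiner adjective preposition determiner determiner preposition.
Rule-by-rule: rule 1 holds; rule 2 holds.

YES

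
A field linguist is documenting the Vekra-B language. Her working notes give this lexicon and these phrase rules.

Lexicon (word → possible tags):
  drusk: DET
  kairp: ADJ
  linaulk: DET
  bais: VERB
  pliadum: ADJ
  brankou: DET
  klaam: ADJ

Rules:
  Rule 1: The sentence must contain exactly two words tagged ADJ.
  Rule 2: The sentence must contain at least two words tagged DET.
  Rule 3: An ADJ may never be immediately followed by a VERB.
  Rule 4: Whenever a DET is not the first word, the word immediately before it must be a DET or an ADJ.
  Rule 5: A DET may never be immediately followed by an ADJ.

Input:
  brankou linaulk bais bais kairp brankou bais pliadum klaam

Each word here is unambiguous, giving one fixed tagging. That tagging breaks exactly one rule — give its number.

1

Fixed tagging: DET DET VERB VERB ADJ DET VERB ADJ ADJ.
Checking each rule: R1 ✗, R2 ✓, R3 ✓, R4 ✓, R5 ✓.
Only rule 1 fails.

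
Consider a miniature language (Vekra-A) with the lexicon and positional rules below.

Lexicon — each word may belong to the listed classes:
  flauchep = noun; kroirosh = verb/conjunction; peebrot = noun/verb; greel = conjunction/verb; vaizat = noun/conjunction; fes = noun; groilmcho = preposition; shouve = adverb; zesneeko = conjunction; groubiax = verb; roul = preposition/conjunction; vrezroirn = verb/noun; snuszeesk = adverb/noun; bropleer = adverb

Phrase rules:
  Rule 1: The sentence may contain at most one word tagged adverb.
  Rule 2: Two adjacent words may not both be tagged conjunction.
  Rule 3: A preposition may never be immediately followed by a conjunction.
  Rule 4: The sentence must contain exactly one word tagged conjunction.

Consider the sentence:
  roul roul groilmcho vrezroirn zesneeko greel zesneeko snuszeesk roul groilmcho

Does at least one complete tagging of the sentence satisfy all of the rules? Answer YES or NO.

Candidates per position — 1:roul {preposition,conjunction}; 2:roul {preposition,conjunction}; 3:groilmcho {preposition}; 4:vrezroirn {verb,noun}; 5:zesneeko {conjunction}; 6:greel {conjunction,verb}; 7:zesneeko {conjunction}; 8:snuszeesk {adverb,noun}; 9:roul {preposition,conjunction}; 10:groilmcho {preposition}.
Rule 4 cannot be satisfied by any choice of tags from the lexicon.
So there is no consistent tagging.

NO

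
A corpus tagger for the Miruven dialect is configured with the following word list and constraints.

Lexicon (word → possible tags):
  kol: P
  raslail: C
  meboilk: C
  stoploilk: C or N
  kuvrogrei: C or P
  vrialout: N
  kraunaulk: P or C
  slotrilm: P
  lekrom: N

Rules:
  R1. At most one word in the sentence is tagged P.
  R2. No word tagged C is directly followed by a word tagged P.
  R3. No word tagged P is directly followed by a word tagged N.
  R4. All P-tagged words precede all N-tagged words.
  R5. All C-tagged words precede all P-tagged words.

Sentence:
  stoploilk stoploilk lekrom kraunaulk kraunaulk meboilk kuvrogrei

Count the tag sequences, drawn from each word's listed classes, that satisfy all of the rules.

4

Candidates per position — 1:stoploilk {C,N}; 2:stoploilk {C,N}; 3:lekrom {N}; 4:kraunaulk {P,C}; 5:kraunaulk {P,C}; 6:meboilk {C}; 7:kuvrogrei {C,P}.
There are 32 candidate sequences in total.
The sequences that satisfy every rule: C C N C C C C; C N N C C C C; N C N C C C C; N N N C C C C.
Count = 4.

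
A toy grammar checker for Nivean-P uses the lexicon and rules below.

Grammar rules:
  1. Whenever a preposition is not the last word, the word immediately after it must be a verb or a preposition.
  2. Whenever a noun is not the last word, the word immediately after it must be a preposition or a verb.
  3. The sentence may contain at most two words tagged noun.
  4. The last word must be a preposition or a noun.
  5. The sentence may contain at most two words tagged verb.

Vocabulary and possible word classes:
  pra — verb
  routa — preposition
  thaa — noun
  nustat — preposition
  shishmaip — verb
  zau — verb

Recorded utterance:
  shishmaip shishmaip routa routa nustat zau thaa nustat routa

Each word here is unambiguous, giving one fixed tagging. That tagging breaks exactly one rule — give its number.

Fixed tagging: verb verb preposition preposition preposition verb noun preposition preposition.
Rule check: R1 pass, R2 pass, R3 pass, R4 pass, R5 fail.
Only rule 5 fails.

5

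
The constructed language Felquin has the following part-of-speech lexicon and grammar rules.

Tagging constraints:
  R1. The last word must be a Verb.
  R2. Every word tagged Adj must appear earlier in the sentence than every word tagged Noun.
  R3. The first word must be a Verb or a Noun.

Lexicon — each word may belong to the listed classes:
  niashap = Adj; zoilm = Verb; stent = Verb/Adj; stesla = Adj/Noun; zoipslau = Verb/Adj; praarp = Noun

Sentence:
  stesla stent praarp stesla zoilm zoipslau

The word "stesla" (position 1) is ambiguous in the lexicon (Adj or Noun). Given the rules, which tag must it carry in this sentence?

Candidates per position — 1:stesla {Adj,Noun}; 2:stent {Verb,Adj}; 3:praarp {Noun}; 4:stesla {Adj,Noun}; 5:zoilm {Verb}; 6:zoipslau {Verb,Adj}.
If word 1 were Adj, no tagging could satisfy rule 3; so word 1 is Noun.
If word 2 were Adj, no tagging could satisfy rule 2; so word 2 is Verb.
If word 4 were Adj, no tagging could satisfy rule 2; so word 4 is Noun.
If word 6 were Adj, no tagging could satisfy rule 1; so word 6 is Verb.
So the tagging must be: Noun Verb Noun Noun Verb Verb.
Check: rule 1 ok; rule 2 ok; rule 3 ok.

Noun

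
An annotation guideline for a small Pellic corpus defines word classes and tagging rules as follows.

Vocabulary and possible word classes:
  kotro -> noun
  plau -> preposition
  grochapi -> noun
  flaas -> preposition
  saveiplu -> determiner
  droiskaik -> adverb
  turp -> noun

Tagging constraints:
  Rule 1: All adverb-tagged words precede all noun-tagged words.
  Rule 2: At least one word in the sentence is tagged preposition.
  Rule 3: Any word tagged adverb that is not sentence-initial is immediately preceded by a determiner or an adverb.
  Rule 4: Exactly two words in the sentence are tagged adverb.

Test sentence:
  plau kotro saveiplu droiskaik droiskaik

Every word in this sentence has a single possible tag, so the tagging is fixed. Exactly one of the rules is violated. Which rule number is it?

1

Fixed tagging: preposition noun determiner adverb adverb.
Applying the rules: R1 fail, R2 pass, R3 pass, R4 pass.
Only rule 1 fails.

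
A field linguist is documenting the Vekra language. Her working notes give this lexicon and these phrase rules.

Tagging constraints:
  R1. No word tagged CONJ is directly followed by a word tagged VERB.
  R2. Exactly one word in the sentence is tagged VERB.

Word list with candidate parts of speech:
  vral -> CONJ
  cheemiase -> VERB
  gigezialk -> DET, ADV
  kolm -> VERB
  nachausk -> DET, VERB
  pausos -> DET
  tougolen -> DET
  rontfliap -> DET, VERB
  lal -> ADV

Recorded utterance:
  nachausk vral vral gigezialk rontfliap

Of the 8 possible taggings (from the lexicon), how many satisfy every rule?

Candidates per position — 1:nachausk {DET,VERB}; 2:vral {CONJ}; 3:vral {CONJ}; 4:gigezialk {DET,ADV}; 5:rontfliap {DET,VERB}.
There are 8 candidate sequences in total.
The sequences that satisfy every rule: DET CONJ CONJ DET VERB; DET CONJ CONJ ADV VERB; VERB CONJ CONJ DET DET; VERB CONJ CONJ ADV DET.
Count = 4.

4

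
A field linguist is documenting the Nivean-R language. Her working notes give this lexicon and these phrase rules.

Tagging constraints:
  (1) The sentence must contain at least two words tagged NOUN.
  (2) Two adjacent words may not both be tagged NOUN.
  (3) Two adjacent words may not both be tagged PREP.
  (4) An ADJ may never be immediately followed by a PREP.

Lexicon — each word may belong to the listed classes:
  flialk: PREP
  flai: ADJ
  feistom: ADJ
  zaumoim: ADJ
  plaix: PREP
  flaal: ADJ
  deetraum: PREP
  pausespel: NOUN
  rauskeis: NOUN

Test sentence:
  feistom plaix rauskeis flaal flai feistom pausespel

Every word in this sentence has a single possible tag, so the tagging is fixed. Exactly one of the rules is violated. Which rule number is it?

4

Fixed tagging: ADJ PREP NOUN ADJ ADJ ADJ NOUN.
Checking each rule: R1 ok, R2 ok, R3 ok, R4 fails.
Only rule 4 fails.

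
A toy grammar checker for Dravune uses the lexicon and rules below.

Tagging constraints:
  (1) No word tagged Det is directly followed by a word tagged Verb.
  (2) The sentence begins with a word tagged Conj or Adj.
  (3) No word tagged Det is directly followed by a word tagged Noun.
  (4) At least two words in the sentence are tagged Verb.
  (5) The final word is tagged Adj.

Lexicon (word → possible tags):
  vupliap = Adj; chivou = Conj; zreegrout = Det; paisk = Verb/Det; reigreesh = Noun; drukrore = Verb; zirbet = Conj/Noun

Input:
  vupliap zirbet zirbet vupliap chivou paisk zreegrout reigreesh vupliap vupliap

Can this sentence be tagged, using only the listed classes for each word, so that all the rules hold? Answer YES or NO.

Candidates per position — 1:vupliap {Adj}; 2:zirbet {Conj,Noun}; 3:zirbet {Conj,Noun}; 4:vupliap {Adj}; 5:chivou {Conj}; 6:paisk {Verb,Det}; 7:zreegrout {Det}; 8:reigreesh {Noun}; 9:vupliap {Adj}; 10:vupliap {Adj}.
Rule 3 cannot be satisfied by any choice of tags from the lexicon.
So there is no consistent tagging.

NO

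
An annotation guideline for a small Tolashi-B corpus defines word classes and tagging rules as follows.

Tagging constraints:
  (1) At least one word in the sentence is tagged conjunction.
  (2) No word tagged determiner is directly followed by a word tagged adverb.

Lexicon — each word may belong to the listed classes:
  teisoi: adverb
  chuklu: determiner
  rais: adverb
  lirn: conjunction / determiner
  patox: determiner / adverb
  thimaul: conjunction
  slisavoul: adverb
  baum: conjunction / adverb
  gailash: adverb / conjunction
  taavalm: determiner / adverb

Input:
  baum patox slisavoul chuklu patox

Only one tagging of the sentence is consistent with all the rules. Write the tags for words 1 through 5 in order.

Candidates per position — 1:baum {conjunction,adverb}; 2:patox {determiner,adverb}; 3:slisavoul {adverb}; 4:chuklu {determiner}; 5:patox {determiner,adverb}.
If word 1 were adverb, no tagging could satisfy rule 1; so word 1 is conjunction.
If word 2 were determiner, no tagging could satisfy rule 2; so word 2 is adverb.
If word 5 were adverb, no tagging could satisfy rule 2; so word 5 is determiner.
The unique satisfying tagging is: conjunction adverb adverb determiner determiner.
Verifying each rule — rule 1 holds; rule 2 holds.

conjunction adverb adverb determiner determiner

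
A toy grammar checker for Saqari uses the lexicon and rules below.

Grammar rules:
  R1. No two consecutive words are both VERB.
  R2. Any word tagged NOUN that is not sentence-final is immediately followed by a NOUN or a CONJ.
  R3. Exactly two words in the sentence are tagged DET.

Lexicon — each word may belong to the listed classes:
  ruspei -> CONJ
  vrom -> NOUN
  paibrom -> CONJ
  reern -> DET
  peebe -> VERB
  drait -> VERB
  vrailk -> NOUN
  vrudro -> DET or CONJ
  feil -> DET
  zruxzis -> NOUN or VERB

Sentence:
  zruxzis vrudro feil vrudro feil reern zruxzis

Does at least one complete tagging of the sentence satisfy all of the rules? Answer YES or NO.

NO

Candidates per position — 1:zruxzis {NOUN,VERB}; 2:vrudro {DET,CONJ}; 3:feil {DET}; 4:vrudro {DET,CONJ}; 5:feil {DET}; 6:reern {DET}; 7:zruxzis {NOUN,VERB}.
Rule 3 cannot be satisfied by any choice of tags from the lexicon.
So there is no consistent tagging.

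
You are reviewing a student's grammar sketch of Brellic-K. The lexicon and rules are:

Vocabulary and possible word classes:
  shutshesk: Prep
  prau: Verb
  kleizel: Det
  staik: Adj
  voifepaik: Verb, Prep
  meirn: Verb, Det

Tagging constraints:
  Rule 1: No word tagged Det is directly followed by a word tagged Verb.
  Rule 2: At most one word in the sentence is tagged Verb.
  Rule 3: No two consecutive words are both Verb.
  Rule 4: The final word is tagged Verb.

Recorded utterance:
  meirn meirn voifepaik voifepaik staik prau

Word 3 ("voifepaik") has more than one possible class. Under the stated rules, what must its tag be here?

Candidates per position — 1:meirn {Verb,Det}; 2:meirn {Verb,Det}; 3:voifepaik {Verb,Prep}; 4:voifepaik {Verb,Prep}; 5:staik {Adj}; 6:prau {Verb}.
Position 1: Verb is ruled out by rule 2; that leaves Det.
Position 2: Verb is ruled out by rule 1; that leaves Det.
Position 3: Verb is ruled out by rule 1; that leaves Prep.
Position 4: Verb is ruled out by rule 2; that leaves Prep.
The unique satisfying tagging is: Det Det Prep Prep Adj Verb.
Verifying each rule — rule 1 ok; rule 2 ok; rule 3 ok; rule 4 ok.

Prep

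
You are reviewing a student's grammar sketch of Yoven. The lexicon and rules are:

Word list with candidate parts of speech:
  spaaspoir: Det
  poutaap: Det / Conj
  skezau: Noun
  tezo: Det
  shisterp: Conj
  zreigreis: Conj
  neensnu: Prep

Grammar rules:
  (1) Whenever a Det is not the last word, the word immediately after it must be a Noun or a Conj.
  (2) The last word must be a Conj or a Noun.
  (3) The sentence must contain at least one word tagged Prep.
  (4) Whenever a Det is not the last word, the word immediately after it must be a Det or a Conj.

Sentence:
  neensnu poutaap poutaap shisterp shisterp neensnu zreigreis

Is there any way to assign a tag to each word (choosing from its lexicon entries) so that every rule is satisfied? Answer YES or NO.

Candidates per position — 1:neensnu {Prep}; 2:poutaap {Det,Conj}; 3:poutaap {Det,Conj}; 4:shisterp {Conj}; 5:shisterp {Conj}; 6:neensnu {Prep}; 7:zreigreis {Conj}.
One satisfying assignment: Prep Det Conj Conj Conj Prep Conj.
Checking: rule 1 holds; rule 2 holds; rule 3 holds; rule 4 holds.

YES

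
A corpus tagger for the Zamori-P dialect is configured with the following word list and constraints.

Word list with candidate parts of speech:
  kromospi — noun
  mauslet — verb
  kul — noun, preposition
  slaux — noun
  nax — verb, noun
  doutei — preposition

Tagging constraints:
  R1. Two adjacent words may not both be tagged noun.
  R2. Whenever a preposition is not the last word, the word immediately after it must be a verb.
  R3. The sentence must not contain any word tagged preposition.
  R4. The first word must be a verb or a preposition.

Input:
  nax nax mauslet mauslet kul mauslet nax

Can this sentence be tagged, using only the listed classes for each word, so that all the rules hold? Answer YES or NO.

YES

Candidates per position — 1:nax {verb,noun}; 2:nax {verb,noun}; 3:mauslet {verb}; 4:mauslet {verb}; 5:kul {noun,preposition}; 6:mauslet {verb}; 7:nax {verb,noun}.
One satisfying assignment: verb noun verb verb noun verb noun.
Rule-by-rule: rule 1 ok; rule 2 ok; rule 3 ok; rule 4 ok.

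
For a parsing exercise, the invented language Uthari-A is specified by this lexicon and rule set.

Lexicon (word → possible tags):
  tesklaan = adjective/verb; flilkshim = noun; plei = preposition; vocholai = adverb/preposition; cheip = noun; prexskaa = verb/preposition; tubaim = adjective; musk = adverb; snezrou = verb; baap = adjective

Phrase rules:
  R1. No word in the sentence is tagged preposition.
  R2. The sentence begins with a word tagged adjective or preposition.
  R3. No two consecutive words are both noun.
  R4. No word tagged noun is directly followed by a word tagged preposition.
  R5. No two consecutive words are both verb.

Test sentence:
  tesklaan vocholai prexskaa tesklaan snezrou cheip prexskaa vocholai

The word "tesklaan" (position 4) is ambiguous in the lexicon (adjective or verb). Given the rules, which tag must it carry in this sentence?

Candidates per position — 1:tesklaan {adjective,verb}; 2:vocholai {adverb,preposition}; 3:prexskaa {verb,preposition}; 4:tesklaan {adjective,verb}; 5:snezrou {verb}; 6:cheip {noun}; 7:prexskaa {verb,preposition}; 8:vocholai {adverb,preposition}.
Word 1 cannot be verb — rule 2 would then fail for every completion. It is adjective.
Word 2 cannot be preposition — rule 1 would then fail for every completion. It is adverb.
Word 3 cannot be preposition — rule 1 would then fail for every completion. It is verb.
Word 4 cannot be verb — rule 5 would then fail for every completion. It is adjective.
Word 7 cannot be preposition — rule 1 would then fail for every completion. It is verb.
Word 8 cannot be preposition — rule 1 would then fail for every completion. It is adverb.
The unique satisfying tagging is: adjective adverb verb adjective verb noun verb adverb.
Checking: rule 1 holds; rule 2 holds; rule 3 holds; rule 4 holds; rule 5 holds.

adjective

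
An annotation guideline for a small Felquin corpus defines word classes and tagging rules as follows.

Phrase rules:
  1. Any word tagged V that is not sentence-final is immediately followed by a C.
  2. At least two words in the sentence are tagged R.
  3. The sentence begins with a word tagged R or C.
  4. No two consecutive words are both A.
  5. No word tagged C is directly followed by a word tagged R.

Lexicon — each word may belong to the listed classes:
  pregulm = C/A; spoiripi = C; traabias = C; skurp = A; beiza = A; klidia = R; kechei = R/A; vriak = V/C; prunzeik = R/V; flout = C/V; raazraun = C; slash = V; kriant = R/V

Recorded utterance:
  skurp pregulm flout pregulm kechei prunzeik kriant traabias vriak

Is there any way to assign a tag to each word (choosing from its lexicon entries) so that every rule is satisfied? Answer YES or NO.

Candidates per position — 1:skurp {A}; 2:pregulm {C,A}; 3:flout {C,V}; 4:pregulm {C,A}; 5:kechei {R,A}; 6:prunzeik {R,V}; 7:kriant {R,V}; 8:traabias {C}; 9:vriak {V,C}.
Rule 3 cannot be satisfied by any choice of tags from the lexicon.
So there is no consistent tagging.

NO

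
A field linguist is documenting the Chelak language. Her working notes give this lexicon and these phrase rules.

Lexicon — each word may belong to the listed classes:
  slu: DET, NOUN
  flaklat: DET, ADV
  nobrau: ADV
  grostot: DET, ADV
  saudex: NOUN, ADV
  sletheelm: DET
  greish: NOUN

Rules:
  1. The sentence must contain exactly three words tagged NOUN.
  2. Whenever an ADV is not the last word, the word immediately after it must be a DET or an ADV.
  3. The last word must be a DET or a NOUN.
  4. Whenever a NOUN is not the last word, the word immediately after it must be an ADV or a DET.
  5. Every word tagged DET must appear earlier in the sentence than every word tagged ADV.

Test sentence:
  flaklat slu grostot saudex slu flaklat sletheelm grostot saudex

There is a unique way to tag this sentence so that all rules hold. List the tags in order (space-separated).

DET NOUN DET NOUN DET DET DET DET NOUN

Candidates per position — 1:flaklat {DET,ADV}; 2:slu {DET,NOUN}; 3:grostot {DET,ADV}; 4:saudex {NOUN,ADV}; 5:slu {DET,NOUN}; 6:flaklat {DET,ADV}; 7:sletheelm {DET}; 8:grostot {DET,ADV}; 9:saudex {NOUN,ADV}.
If word 1 were ADV, no tagging could satisfy rule 5; so word 1 is DET.
If word 3 were ADV, no tagging could satisfy rule 5; so word 3 is DET.
If word 4 were ADV, no tagging could satisfy rule 5; so word 4 is NOUN.
If word 5 were NOUN, no tagging could satisfy rule 4; so word 5 is DET.
If word 6 were ADV, no tagging could satisfy rule 5; so word 6 is DET.
If word 9 were ADV, no tagging could satisfy rule 1; so word 9 is NOUN.
If word 2 were DET, no tagging could satisfy rule 1; so word 2 is NOUN.
If word 8 were ADV, no tagging could satisfy rule 2; so word 8 is DET.
The unique satisfying tagging is: DET NOUN DET NOUN DET DET DET DET NOUN.
Check: rule 1 satisfied; rule 2 satisfied; rule 3 satisfied; rule 4 satisfied; rule 5 satisfied.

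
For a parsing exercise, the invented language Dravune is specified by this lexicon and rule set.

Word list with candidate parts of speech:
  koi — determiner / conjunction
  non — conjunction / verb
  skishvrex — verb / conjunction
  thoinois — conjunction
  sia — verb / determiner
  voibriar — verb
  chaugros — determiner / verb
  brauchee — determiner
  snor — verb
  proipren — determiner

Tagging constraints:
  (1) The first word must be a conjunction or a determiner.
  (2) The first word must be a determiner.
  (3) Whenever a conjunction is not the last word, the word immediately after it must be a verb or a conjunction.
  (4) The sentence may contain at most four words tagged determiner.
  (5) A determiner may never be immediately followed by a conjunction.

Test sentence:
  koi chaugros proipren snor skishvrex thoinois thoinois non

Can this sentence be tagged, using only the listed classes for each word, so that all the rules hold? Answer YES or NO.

Candidates per position — 1:koi {determiner,conjunction}; 2:chaugros {determiner,verb}; 3:proipren {determiner}; 4:snor {verb}; 5:skishvrex {verb,conjunction}; 6:thoinois {conjunction}; 7:thoinois {conjunction}; 8:non {conjunction,verb}.
One satisfying assignment: determiner verb determiner verb verb conjunction conjunction conjunction.
Checking: rule 1 ok; rule 2 ok; rule 3 ok; rule 4 ok; rule 5 ok.

YES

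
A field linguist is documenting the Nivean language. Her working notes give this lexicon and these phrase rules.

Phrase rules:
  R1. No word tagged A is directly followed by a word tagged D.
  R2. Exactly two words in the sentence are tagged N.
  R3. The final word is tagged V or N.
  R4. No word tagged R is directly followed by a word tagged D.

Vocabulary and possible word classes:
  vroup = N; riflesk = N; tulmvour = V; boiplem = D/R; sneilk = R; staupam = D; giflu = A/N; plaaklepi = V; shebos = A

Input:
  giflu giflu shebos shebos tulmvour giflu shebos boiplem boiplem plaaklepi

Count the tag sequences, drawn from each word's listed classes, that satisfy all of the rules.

Candidates per position — 1:giflu {A,N}; 2:giflu {A,N}; 3:shebos {A}; 4:shebos {A}; 5:tulmvour {V}; 6:giflu {A,N}; 7:shebos {A}; 8:boiplem {D,R}; 9:boiplem {D,R}; 10:plaaklepi {V}.
There are 32 candidate sequences in total.
The sequences that satisfy every rule: A N A A V N A R R V; N A A A V N A R R V; N N A A V A A R R V.
Count = 3.

3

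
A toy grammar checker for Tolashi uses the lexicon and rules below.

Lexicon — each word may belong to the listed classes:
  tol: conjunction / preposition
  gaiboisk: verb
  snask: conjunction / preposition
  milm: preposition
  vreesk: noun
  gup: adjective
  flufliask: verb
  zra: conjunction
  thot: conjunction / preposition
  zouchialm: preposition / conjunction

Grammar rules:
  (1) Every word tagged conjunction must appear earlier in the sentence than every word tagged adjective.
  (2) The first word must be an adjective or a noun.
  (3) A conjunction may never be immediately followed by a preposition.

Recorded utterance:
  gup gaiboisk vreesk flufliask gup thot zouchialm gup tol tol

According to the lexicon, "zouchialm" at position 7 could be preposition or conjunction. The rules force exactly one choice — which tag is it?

Candidates per position — 1:gup {adjective}; 2:gaiboisk {verb}; 3:vreesk {noun}; 4:flufliask {verb}; 5:gup {adjective}; 6:thot {conjunction,preposition}; 7:zouchialm {preposition,conjunction}; 8:gup {adjective}; 9:tol {conjunction,preposition}; 10:tol {conjunction,preposition}.
Position 6: conjunction is ruled out by rule 1; that leaves preposition.
Position 7: conjunction is ruled out by rule 1; that leaves preposition.
Position 9: conjunction is ruled out by rule 1; that leaves preposition.
Position 10: conjunction is ruled out by rule 1; that leaves preposition.
So the tagging must be: adjective verb noun verb adjective preposition preposition adjective preposition preposition.
Check: rule 1 satisfied; rule 2 satisfied; rule 3 satisfied.

preposition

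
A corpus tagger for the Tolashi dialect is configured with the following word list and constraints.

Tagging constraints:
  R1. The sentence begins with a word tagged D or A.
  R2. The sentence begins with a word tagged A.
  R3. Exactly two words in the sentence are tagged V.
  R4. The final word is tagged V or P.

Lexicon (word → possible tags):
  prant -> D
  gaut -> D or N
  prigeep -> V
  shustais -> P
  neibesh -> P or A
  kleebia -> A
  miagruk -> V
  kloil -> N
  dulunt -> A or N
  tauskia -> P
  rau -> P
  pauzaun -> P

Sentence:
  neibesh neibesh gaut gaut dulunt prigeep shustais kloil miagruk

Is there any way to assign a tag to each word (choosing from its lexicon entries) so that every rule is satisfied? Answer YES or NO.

YES

Candidates per position — 1:neibesh {P,A}; 2:neibesh {P,A}; 3:gaut {D,N}; 4:gaut {D,N}; 5:dulunt {A,N}; 6:prigeep {V}; 7:shustais {P}; 8:kloil {N}; 9:miagruk {V}.
One satisfying assignment: A A N D N V P N V.
Verifying each rule — rule 1 ✓; rule 2 ✓; rule 3 ✓; rule 4 ✓.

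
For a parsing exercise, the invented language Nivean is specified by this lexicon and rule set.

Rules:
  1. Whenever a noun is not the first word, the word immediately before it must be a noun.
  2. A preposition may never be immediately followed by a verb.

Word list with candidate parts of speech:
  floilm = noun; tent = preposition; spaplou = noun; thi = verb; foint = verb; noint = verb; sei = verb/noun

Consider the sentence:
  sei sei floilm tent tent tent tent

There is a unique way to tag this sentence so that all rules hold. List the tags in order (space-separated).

noun noun noun preposition preposition preposition preposition

Candidates per position — 1:sei {verb,noun}; 2:sei {verb,noun}; 3:floilm {noun}; 4:tent {preposition}; 5:tent {preposition}; 6:tent {preposition}; 7:tent {preposition}.
At position 1, choosing verb makes rule 1 impossible to satisfy; hence noun.
At position 2, choosing verb makes rule 1 impossible to satisfy; hence noun.
The only consistent sequence is: noun noun noun preposition preposition preposition preposition.
Checking: rule 1 ok; rule 2 ok.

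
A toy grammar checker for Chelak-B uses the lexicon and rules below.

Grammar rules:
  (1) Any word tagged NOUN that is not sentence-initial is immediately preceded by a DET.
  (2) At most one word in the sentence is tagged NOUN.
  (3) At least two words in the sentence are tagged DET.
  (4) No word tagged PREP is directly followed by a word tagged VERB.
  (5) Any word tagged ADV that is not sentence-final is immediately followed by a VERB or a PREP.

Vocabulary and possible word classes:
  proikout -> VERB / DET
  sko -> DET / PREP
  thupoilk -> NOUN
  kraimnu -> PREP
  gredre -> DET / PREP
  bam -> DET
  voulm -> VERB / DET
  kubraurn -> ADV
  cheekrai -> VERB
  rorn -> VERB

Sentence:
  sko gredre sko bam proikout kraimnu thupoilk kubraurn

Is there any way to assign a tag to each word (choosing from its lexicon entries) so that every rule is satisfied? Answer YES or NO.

Candidates per position — 1:sko {DET,PREP}; 2:gredre {DET,PREP}; 3:sko {DET,PREP}; 4:bam {DET}; 5:proikout {VERB,DET}; 6:kraimnu {PREP}; 7:thupoilk {NOUN}; 8:kubraurn {ADV}.
Rule 1 cannot be satisfied by any choice of tags from the lexicon.
So there is no consistent tagging.

NO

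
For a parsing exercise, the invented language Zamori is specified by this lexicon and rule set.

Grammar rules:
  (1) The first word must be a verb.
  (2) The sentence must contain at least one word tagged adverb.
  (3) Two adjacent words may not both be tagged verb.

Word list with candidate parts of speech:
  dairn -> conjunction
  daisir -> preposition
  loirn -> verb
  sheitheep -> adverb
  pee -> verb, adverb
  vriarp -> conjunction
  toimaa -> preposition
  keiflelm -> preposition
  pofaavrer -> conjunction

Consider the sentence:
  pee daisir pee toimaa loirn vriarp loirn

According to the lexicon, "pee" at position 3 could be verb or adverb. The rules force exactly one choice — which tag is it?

adverb

Candidates per position — 1:pee {verb,adverb}; 2:daisir {preposition}; 3:pee {verb,adverb}; 4:toimaa {preposition}; 5:loirn {verb}; 6:vriarp {conjunction}; 7:loirn {verb}.
If word 1 were adverb, no tagging could satisfy rule 1; so word 1 is verb.
If word 3 were verb, no tagging could satisfy rule 2; so word 3 is adverb.
So the tagging must be: verb preposition adverb preposition verb conjunction verb.
Verifying each rule — rule 1 holds; rule 2 holds; rule 3 holds.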